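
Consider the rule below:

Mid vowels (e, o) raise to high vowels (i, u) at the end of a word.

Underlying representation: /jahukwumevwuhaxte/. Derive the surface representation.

jahukwumevwuhaxti

Scanning /jahukwumevwuhaxte/: /e/ at position 9 is not in the conditioning environment; /e/ is a mid vowel in word-final position, so it raises to [i].
Result: [jahukwumevwuhaxti].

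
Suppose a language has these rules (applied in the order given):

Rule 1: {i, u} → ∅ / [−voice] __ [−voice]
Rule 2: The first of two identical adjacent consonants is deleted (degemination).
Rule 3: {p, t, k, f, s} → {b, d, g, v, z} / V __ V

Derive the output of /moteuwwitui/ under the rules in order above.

modeuwidui

Rule 1 (high vowel syncope): no segment meets the environment; /moteuwwitui/ is unchanged.
Rule 2 (degemination): /ww/ is a geminate; the first /w/ deletes. /moteuwwitui/ → moteuwitui.
Rule 3 (intervocalic voicing): /t/ is a voiceless obstruent between vowels /o/ and /e/, so it voices to [d]. /t/ is a voiceless obstruent between vowels /i/ and /u/, so it voices to [d]. /moteuwitui/ → modeuwidui.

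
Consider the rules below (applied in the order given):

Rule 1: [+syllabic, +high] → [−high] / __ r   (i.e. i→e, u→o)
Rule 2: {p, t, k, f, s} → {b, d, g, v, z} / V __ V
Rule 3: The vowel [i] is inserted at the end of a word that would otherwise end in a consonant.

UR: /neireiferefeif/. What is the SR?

neereivereveifi

Rule 1 (pre-rhotic lowering): /i/ is a high vowel immediately before /r/, so it lowers to [e]. /neireiferefeif/ → neereiferefeif.
Rule 2 (intervocalic voicing): /f/ is a voiceless obstruent between vowels /i/ and /e/, so it voices to [v]. /f/ is a voiceless obstruent between vowels /e/ and /e/, so it voices to [v]. /neereiferefeif/ → neereivereveif.
Rule 3 (final i-epenthesis): the form ends in the consonant /f/, so [i] is inserted word-finally. /neereivereveif/ → neereivereveifi.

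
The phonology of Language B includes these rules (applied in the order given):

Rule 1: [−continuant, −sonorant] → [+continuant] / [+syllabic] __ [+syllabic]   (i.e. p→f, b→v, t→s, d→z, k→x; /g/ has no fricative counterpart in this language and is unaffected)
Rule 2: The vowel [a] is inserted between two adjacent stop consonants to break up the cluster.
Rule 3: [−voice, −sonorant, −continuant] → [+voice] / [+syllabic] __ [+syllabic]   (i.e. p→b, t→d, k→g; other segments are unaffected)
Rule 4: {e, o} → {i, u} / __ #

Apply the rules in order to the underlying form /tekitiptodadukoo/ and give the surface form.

texisibadozazuxou

Rule 1 (intervocalic spirantization): /k/ is a stop between vowels /e/ and /i/, so it spirantizes to the fricative [x]. /t/ is a stop between vowels /i/ and /i/, so it spirantizes to the fricative [s]. /d/ is a stop between vowels /o/ and /a/, so it spirantizes to the fricative [z]. /d/ is a stop between vowels /a/ and /u/, so it spirantizes to the fricative [z]. /k/ is a stop between vowels /u/ and /o/, so it spirantizes to the fricative [x]. /tekitiptodadukoo/ → texisiptozazuxoo.
Rule 2 (stop-cluster a-epenthesis): /p/ and /t/ form a stop–stop cluster, so [a] is inserted between them. /texisiptozazuxoo/ → texisipatozazuxoo.
Rule 3 (intervocalic voicing): /p/ is a voiceless stop between vowels /i/ and /a/, so it voices to [b]. /t/ is a voiceless stop between vowels /a/ and /o/, so it voices to [d]. /texisipatozazuxoo/ → texisibadozazuxoo.
Rule 4 (final vowel raising): /o/ is a mid vowel in word-final position, so it raises to [u]. /texisibadozazuxoo/ → texisibadozazuxou.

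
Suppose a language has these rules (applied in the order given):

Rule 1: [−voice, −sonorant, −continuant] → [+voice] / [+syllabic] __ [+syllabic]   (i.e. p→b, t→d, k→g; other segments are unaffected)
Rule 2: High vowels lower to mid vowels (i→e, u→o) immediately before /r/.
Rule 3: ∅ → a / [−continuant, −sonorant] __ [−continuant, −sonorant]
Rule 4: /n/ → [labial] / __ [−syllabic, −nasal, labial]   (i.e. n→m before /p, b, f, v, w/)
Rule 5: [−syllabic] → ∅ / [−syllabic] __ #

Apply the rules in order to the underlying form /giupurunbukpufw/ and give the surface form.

giuborumbukapuf

Rule 1 (intervocalic voicing): /p/ is a voiceless stop between vowels /u/ and /u/, so it voices to [b]. /giupurunbukpufw/ → giuburunbukpufw.
Rule 2 (pre-rhotic lowering): /u/ is a high vowel immediately before /r/, so it lowers to [o]. /giuburunbukpufw/ → giuborunbukpufw.
Rule 3 (stop-cluster a-epenthesis): /k/ and /p/ form a stop–stop cluster, so [a] is inserted between them. /giuborunbukpufw/ → giuborunbukapufw.
Rule 4 (nasal place assimilation): /n/ precedes the labial consonant /b/, so it assimilates in place to [m]. /giuborunbukapufw/ → giuborumbukapufw.
Rule 5 (final cluster simplification): /w/ is the second consonant of a word-final cluster /fw/, so it deletes. /giuborumbukapufw/ → giuborumbukapuf.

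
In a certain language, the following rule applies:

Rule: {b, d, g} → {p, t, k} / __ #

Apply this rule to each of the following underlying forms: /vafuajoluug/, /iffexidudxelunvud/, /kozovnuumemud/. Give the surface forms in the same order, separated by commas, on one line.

/vafuajoluug/: /g/ is a voiced stop in word-final position, so it devoices to [k]. → [vafuajoluuk].
/iffexidudxelunvud/: /d/ is a voiced stop in word-final position, so it devoices to [t]. → [iffexidudxelunvut].
/kozovnuumemud/: /d/ is a voiced stop in word-final position, so it devoices to [t]. → [kozovnuumemut].

vafuajoluuk, iffexidudxelunvut, kozovnuumemut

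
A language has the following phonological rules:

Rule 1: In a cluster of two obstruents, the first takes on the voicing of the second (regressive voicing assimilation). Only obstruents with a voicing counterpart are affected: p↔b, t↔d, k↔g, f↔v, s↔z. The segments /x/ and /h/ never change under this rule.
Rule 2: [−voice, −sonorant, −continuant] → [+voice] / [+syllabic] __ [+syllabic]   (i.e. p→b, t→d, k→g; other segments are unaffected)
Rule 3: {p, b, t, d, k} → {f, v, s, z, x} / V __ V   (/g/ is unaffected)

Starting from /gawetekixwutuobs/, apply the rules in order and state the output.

gawezegixwuzuops

Rule 1 (regressive voicing assimilation): /b/ precedes the voiceless obstruent /s/, so it devoices to [p] by assimilation. /gawetekixwutuobs/ → gawetekixwutuops.
Rule 2 (intervocalic voicing): /t/ is a voiceless stop between vowels /e/ and /e/, so it voices to [d]. /k/ is a voiceless stop between vowels /e/ and /i/, so it voices to [g]. /t/ is a voiceless stop between vowels /u/ and /u/, so it voices to [d]. /gawetekixwutuops/ → gawedegixwuduops.
Rule 3 (intervocalic spirantization): /d/ is a stop between vowels /e/ and /e/, so it spirantizes to the fricative [z]. /d/ is a stop between vowels /u/ and /u/, so it spirantizes to the fricative [z]. /gawedegixwuduops/ → gawezegixwuzuops.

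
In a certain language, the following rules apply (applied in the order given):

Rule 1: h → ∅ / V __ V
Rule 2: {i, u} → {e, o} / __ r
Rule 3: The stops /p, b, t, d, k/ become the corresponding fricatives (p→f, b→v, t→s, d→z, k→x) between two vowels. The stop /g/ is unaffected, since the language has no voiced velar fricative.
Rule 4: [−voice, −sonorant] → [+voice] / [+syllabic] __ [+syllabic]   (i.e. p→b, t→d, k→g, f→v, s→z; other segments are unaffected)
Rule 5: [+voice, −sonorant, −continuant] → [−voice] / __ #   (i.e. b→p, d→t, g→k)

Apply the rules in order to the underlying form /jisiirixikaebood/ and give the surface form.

jizierixixaevoot

Rule 1 (intervocalic h-deletion): no segment meets the environment; /jisiirixikaebood/ is unchanged.
Rule 2 (pre-rhotic lowering): /i/ is a high vowel immediately before /r/, so it lowers to [e]. /jisiirixikaebood/ → jisierixikaebood.
Rule 3 (intervocalic spirantization): /k/ is a stop between vowels /i/ and /a/, so it spirantizes to the fricative [x]. /b/ is a stop between vowels /e/ and /o/, so it spirantizes to the fricative [v]. /jisierixikaebood/ → jisierixixaevood.
Rule 4 (intervocalic voicing): /s/ is a voiceless obstruent between vowels /i/ and /i/, so it voices to [z]. /jisierixixaevood/ → jizierixixaevood.
Rule 5 (final devoicing): /d/ is a voiced stop in word-final position, so it devoices to [t]. /jizierixixaevood/ → jizierixixaevoot.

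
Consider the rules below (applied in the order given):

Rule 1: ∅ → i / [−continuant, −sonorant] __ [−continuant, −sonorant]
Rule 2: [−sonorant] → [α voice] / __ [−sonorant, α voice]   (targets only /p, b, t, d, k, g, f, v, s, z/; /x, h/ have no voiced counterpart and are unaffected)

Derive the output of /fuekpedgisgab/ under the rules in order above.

Rule 1 (stop-cluster i-epenthesis): /k/ and /p/ form a stop–stop cluster, so [i] is inserted between them. /d/ and /g/ form a stop–stop cluster, so [i] is inserted between them. /fuekpedgisgab/ → fuekipedigisgab.
Rule 2 (regressive voicing assimilation): /s/ precedes the voiced obstruent /g/, so it voices to [z] by assimilation. /fuekipedigisgab/ → fuekipedigizgab.

fuekipedigizgab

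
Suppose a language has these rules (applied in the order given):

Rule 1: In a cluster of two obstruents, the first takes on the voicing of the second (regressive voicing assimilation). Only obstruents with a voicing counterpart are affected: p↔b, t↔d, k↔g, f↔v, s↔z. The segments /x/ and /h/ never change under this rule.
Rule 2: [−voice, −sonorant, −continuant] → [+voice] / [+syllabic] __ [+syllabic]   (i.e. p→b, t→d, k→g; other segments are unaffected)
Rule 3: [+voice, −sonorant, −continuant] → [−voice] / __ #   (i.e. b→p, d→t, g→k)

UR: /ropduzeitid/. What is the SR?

Rule 1 (regressive voicing assimilation): /p/ precedes the voiced obstruent /d/, so it voices to [b] by assimilation. /ropduzeitid/ → robduzeitid.
Rule 2 (intervocalic voicing): /t/ is a voiceless stop between vowels /i/ and /i/, so it voices to [d]. /robduzeitid/ → robduzeidid.
Rule 3 (final devoicing): /d/ is a voiced stop in word-final position, so it devoices to [t]. /robduzeidid/ → robduzeidit.

robduzeidit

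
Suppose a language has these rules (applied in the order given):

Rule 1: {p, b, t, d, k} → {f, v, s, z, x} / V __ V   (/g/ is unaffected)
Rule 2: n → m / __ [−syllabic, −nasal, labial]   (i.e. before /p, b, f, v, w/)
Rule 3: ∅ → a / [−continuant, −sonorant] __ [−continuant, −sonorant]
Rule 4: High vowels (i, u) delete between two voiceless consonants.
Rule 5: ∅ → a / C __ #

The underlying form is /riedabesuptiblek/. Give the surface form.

Rule 1 (intervocalic spirantization): /d/ is a stop between vowels /e/ and /a/, so it spirantizes to the fricative [z]. /b/ is a stop between vowels /a/ and /e/, so it spirantizes to the fricative [v]. /riedabesuptiblek/ → riezavesuptiblek.
Rule 2 (nasal place assimilation): no segment meets the environment; /riezavesuptiblek/ is unchanged.
Rule 3 (stop-cluster a-epenthesis): /p/ and /t/ form a stop–stop cluster, so [a] is inserted between them. /riezavesuptiblek/ → riezavesupatiblek.
Rule 4 (high vowel syncope): /u/ is a high vowel flanked by voiceless consonants /s/ and /p/, so it deletes. /riezavesupatiblek/ → riezavespatiblek.
Rule 5 (final a-epenthesis): the form ends in the consonant /k/, so [a] is inserted word-finally. /riezavespatiblek/ → riezavespatibleka.

riezavespatibleka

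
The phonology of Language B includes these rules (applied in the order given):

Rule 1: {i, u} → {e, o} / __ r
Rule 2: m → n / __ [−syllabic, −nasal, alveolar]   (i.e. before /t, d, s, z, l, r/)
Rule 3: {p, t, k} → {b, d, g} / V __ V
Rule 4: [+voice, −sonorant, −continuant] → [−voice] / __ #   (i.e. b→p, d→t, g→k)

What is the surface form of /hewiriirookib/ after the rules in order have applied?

hewerieroogip

Rule 1 (pre-rhotic lowering): /i/ is a high vowel immediately before /r/, so it lowers to [e]. /i/ is a high vowel immediately before /r/, so it lowers to [e]. /hewiriirookib/ → hewerierookib.
Rule 2 (nasal place assimilation): no segment meets the environment; /hewerierookib/ is unchanged.
Rule 3 (intervocalic voicing): /k/ is a voiceless stop between vowels /o/ and /i/, so it voices to [g]. /hewerierookib/ → hewerieroogib.
Rule 4 (final devoicing): /b/ is a voiced stop in word-final position, so it devoices to [p]. /hewerieroogib/ → hewerieroogip.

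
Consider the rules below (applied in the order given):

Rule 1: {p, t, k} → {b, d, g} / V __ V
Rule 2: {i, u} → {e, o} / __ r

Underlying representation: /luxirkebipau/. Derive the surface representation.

luxerkebibau

Rule 1 (intervocalic voicing): /p/ is a voiceless stop between vowels /i/ and /a/, so it voices to [b]. /luxirkebipau/ → luxirkebibau.
Rule 2 (pre-rhotic lowering): /i/ is a high vowel immediately before /r/, so it lowers to [e]. /luxirkebibau/ → luxerkebibau.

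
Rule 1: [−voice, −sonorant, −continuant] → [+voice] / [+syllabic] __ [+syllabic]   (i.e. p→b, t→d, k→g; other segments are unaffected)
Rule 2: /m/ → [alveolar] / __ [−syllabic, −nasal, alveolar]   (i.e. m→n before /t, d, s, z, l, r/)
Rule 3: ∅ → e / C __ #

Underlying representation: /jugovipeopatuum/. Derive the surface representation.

jugovibeobaduume

Rule 1 (intervocalic voicing): /p/ is a voiceless stop between vowels /i/ and /e/, so it voices to [b]. /p/ is a voiceless stop between vowels /o/ and /a/, so it voices to [b]. /t/ is a voiceless stop between vowels /a/ and /u/, so it voices to [d]. /jugovipeopatuum/ → jugovibeobaduum.
Rule 2 (nasal place assimilation): no segment meets the environment; /jugovibeobaduum/ is unchanged.
Rule 3 (final e-epenthesis): the form ends in the consonant /m/, so [e] is inserted word-finally. /jugovibeobaduum/ → jugovibeobaduume.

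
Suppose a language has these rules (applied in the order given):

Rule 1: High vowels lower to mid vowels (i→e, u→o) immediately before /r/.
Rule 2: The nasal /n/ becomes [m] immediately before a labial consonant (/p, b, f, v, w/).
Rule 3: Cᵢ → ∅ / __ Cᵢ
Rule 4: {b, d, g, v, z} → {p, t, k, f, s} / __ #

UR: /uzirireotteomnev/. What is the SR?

uzerereoteomnef

Rule 1 (pre-rhotic lowering): /i/ is a high vowel immediately before /r/, so it lowers to [e]. /i/ is a high vowel immediately before /r/, so it lowers to [e]. /uzirireotteomnev/ → uzerereotteomnev.
Rule 2 (nasal place assimilation): no segment meets the environment; /uzerereotteomnev/ is unchanged.
Rule 3 (degemination): /tt/ is a geminate; the first /t/ deletes. /uzerereotteomnev/ → uzerereoteomnev.
Rule 4 (final devoicing): /v/ is a voiced obstruent in word-final position, so it devoices to [f]. /uzerereoteomnev/ → uzerereoteomnef.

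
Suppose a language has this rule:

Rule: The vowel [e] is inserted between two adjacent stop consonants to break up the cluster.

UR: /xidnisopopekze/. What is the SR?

No segment of /xidnisopopekze/ meets the structural description of the rule, so the form surfaces unchanged.

xidnisopopekze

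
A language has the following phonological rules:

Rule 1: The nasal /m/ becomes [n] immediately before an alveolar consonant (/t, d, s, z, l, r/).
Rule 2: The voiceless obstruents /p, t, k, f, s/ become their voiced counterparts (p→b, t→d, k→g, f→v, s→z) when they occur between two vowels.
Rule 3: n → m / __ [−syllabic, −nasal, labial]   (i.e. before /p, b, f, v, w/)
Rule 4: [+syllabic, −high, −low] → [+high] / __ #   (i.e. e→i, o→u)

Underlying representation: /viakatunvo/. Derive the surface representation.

Rule 1 (nasal place assimilation): no segment meets the environment; /viakatunvo/ is unchanged.
Rule 2 (intervocalic voicing): /k/ is a voiceless obstruent between vowels /a/ and /a/, so it voices to [g]. /t/ is a voiceless obstruent between vowels /a/ and /u/, so it voices to [d]. /viakatunvo/ → viagadunvo.
Rule 3 (nasal place assimilation): /n/ precedes the labial consonant /v/, so it assimilates in place to [m]. /viagadunvo/ → viagadumvo.
Rule 4 (final vowel raising): /o/ is a mid vowel in word-final position, so it raises to [u]. /viagadumvo/ → viagadumvu.

viagadumvu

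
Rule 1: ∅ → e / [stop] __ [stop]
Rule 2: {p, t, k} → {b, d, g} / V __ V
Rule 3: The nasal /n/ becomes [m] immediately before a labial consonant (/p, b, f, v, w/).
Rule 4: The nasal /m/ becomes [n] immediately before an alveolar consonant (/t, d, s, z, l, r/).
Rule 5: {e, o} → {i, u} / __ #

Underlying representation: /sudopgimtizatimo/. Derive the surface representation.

sudobegintizadimu

Rule 1 (stop-cluster e-epenthesis): /p/ and /g/ form a stop–stop cluster, so [e] is inserted between them. /sudopgimtizatimo/ → sudopegimtizatimo.
Rule 2 (intervocalic voicing): /p/ is a voiceless stop between vowels /o/ and /e/, so it voices to [b]. /t/ is a voiceless stop between vowels /a/ and /i/, so it voices to [d]. /sudopegimtizatimo/ → sudobegimtizadimo.
Rule 3 (nasal place assimilation): no segment meets the environment; /sudobegimtizadimo/ is unchanged.
Rule 4 (nasal place assimilation): /m/ precedes the alveolar consonant /t/, so it assimilates in place to [n]. /sudobegimtizadimo/ → sudobegintizadimo.
Rule 5 (final vowel raising): /o/ is a mid vowel in word-final position, so it raises to [u]. /sudobegintizadimo/ → sudobegintizadimu.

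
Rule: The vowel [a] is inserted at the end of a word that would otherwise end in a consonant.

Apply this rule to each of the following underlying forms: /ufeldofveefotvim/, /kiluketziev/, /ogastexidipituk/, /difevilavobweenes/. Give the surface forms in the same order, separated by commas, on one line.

/ufeldofveefotvim/: the form ends in the consonant /m/, so [a] is inserted word-finally. → [ufeldofveefotvima].
/kiluketziev/: the form ends in the consonant /v/, so [a] is inserted word-finally. → [kiluketzieva].
/ogastexidipituk/: the form ends in the consonant /k/, so [a] is inserted word-finally. → [ogastexidipituka].
/difevilavobweenes/: the form ends in the consonant /s/, so [a] is inserted word-finally. → [difevilavobweenesa].

ufeldofveefotvima, kiluketzieva, ogastexidipituka, difevilavobweenesa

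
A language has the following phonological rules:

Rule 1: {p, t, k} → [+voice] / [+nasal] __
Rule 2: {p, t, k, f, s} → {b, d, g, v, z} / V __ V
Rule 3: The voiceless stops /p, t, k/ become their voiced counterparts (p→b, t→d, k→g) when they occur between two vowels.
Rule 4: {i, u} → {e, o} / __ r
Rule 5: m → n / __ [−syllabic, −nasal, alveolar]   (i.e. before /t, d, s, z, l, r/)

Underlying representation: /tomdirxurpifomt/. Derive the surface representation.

Rule 1 (post-nasal voicing): /t/ is a voiceless stop immediately after the nasal /m/, so it voices to [d]. /tomdirxurpifomt/ → tomdirxurpifomd.
Rule 2 (intervocalic voicing): /f/ is a voiceless obstruent between vowels /i/ and /o/, so it voices to [v]. /tomdirxurpifomd/ → tomdirxurpivomd.
Rule 3 (intervocalic voicing): no segment meets the environment; /tomdirxurpivomd/ is unchanged.
Rule 4 (pre-rhotic lowering): /i/ is a high vowel immediately before /r/, so it lowers to [e]. /u/ is a high vowel immediately before /r/, so it lowers to [o]. /tomdirxurpivomd/ → tomderxorpivomd.
Rule 5 (nasal place assimilation): /m/ precedes the alveolar consonant /d/, so it assimilates in place to [n]. /m/ precedes the alveolar consonant /d/, so it assimilates in place to [n]. /tomderxorpivomd/ → tonderxorpivond.

tonderxorpivond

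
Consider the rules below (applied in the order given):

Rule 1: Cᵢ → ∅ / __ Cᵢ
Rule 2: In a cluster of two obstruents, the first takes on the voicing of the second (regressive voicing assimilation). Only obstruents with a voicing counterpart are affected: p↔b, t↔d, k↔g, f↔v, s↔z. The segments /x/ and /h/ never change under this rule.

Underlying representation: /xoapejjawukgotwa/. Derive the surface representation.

Rule 1 (degemination): /jj/ is a geminate; the first /j/ deletes. /xoapejjawukgotwa/ → xoapejawukgotwa.
Rule 2 (regressive voicing assimilation): /k/ precedes the voiced obstruent /g/, so it voices to [g] by assimilation. /xoapejawukgotwa/ → xoapejawuggotwa.

xoapejawuggotwa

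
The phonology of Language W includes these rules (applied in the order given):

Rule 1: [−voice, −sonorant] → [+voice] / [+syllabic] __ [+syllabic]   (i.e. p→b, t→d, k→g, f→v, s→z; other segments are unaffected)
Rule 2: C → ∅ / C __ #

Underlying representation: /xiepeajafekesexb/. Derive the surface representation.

xiebeajavegezex

Rule 1 (intervocalic voicing): /p/ is a voiceless obstruent between vowels /e/ and /e/, so it voices to [b]. /f/ is a voiceless obstruent between vowels /a/ and /e/, so it voices to [v]. /k/ is a voiceless obstruent between vowels /e/ and /e/, so it voices to [g]. /s/ is a voiceless obstruent between vowels /e/ and /e/, so it voices to [z]. /xiepeajafekesexb/ → xiebeajavegezexb.
Rule 2 (final cluster simplification): /b/ is the second consonant of a word-final cluster /xb/, so it deletes. /xiebeajavegezexb/ → xiebeajavegezex.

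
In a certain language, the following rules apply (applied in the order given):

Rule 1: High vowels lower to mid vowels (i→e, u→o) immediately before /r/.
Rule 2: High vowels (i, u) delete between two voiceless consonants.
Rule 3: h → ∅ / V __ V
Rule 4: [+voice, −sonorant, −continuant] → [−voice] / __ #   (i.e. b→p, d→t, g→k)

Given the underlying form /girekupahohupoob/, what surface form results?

gerekpaohpoop

Rule 1 (pre-rhotic lowering): /i/ is a high vowel immediately before /r/, so it lowers to [e]. /girekupahohupoob/ → gerekupahohupoob.
Rule 2 (high vowel syncope): /u/ is a high vowel flanked by voiceless consonants /k/ and /p/, so it deletes. /u/ is a high vowel flanked by voiceless consonants /h/ and /p/, so it deletes. /gerekupahohupoob/ → gerekpahohpoob.
Rule 3 (intervocalic h-deletion): /h/ occurs between vowels /a/ and /o/, so it deletes. /gerekpahohpoob/ → gerekpaohpoob.
Rule 4 (final devoicing): /b/ is a voiced stop in word-final position, so it devoices to [p]. /gerekpaohpoob/ → gerekpaohpoop.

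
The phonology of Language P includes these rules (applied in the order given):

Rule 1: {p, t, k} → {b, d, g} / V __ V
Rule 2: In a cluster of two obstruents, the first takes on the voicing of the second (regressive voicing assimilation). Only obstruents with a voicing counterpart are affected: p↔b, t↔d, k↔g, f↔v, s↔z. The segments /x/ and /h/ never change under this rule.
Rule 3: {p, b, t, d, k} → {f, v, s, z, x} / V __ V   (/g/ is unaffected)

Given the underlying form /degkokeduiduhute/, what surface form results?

Rule 1 (intervocalic voicing): /k/ is a voiceless stop between vowels /o/ and /e/, so it voices to [g]. /t/ is a voiceless stop between vowels /u/ and /e/, so it voices to [d]. /degkokeduiduhute/ → degkogeduiduhude.
Rule 2 (regressive voicing assimilation): /g/ precedes the voiceless obstruent /k/, so it devoices to [k] by assimilation. /degkogeduiduhude/ → dekkogeduiduhude.
Rule 3 (intervocalic spirantization): /d/ is a stop between vowels /e/ and /u/, so it spirantizes to the fricative [z]. /d/ is a stop between vowels /i/ and /u/, so it spirantizes to the fricative [z]. /d/ is a stop between vowels /u/ and /e/, so it spirantizes to the fricative [z]. /dekkogeduiduhude/ → dekkogezuizuhuze.

dekkogezuizuhuze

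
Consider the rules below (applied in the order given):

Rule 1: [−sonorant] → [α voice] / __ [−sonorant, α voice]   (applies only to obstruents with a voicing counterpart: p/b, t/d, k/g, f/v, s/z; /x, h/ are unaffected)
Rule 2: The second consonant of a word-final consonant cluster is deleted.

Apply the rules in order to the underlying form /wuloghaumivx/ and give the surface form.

wulokhaumif

Rule 1 (regressive voicing assimilation): /g/ precedes the voiceless obstruent /h/, so it devoices to [k] by assimilation. /v/ precedes the voiceless obstruent /x/, so it devoices to [f] by assimilation. /wuloghaumivx/ → wulokhaumifx.
Rule 2 (final cluster simplification): /x/ is the second consonant of a word-final cluster /fx/, so it deletes. /wulokhaumifx/ → wulokhaumif.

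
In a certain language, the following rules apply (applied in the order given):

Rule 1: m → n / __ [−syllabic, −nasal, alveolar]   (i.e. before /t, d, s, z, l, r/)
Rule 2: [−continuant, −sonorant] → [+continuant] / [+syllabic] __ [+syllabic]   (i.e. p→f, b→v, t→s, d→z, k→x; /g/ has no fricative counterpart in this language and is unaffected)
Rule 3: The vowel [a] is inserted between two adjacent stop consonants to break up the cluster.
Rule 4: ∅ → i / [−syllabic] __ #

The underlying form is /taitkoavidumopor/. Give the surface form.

Rule 1 (nasal place assimilation): no segment meets the environment; /taitkoavidumopor/ is unchanged.
Rule 2 (intervocalic spirantization): /d/ is a stop between vowels /i/ and /u/, so it spirantizes to the fricative [z]. /p/ is a stop between vowels /o/ and /o/, so it spirantizes to the fricative [f]. /taitkoavidumopor/ → taitkoavizumofor.
Rule 3 (stop-cluster a-epenthesis): /t/ and /k/ form a stop–stop cluster, so [a] is inserted between them. /taitkoavizumofor/ → taitakoavizumofor.
Rule 4 (final i-epenthesis): the form ends in the consonant /r/, so [i] is inserted word-finally. /taitakoavizumofor/ → taitakoavizumofori.

taitakoavizumofori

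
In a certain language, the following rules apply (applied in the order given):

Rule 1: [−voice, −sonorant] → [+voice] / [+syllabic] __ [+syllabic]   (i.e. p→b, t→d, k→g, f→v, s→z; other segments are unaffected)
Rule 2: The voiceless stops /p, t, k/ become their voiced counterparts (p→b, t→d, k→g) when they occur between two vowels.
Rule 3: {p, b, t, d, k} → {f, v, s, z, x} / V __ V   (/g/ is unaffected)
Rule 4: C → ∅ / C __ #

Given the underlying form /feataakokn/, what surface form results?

Rule 1 (intervocalic voicing): /t/ is a voiceless obstruent between vowels /a/ and /a/, so it voices to [d]. /k/ is a voiceless obstruent between vowels /a/ and /o/, so it voices to [g]. /feataakokn/ → feadaagokn.
Rule 2 (intervocalic voicing): no segment meets the environment; /feadaagokn/ is unchanged.
Rule 3 (intervocalic spirantization): /d/ is a stop between vowels /a/ and /a/, so it spirantizes to the fricative [z]. /feadaagokn/ → feazaagokn.
Rule 4 (final cluster simplification): /n/ is the second consonant of a word-final cluster /kn/, so it deletes. /feazaagokn/ → feazaagok.

feazaagok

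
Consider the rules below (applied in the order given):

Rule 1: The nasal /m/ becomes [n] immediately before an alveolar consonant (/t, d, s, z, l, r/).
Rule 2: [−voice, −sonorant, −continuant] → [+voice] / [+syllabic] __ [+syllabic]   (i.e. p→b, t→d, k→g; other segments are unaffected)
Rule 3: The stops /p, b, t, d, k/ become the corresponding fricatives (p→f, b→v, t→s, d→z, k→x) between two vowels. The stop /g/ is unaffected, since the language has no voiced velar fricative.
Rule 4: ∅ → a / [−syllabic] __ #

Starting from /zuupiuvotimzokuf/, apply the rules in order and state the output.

Rule 1 (nasal place assimilation): /m/ precedes the alveolar consonant /z/, so it assimilates in place to [n]. /zuupiuvotimzokuf/ → zuupiuvotinzokuf.
Rule 2 (intervocalic voicing): /p/ is a voiceless stop between vowels /u/ and /i/, so it voices to [b]. /t/ is a voiceless stop between vowels /o/ and /i/, so it voices to [d]. /k/ is a voiceless stop between vowels /o/ and /u/, so it voices to [g]. /zuupiuvotinzokuf/ → zuubiuvodinzoguf.
Rule 3 (intervocalic spirantization): /b/ is a stop between vowels /u/ and /i/, so it spirantizes to the fricative [v]. /d/ is a stop between vowels /o/ and /i/, so it spirantizes to the fricative [z]. /zuubiuvodinzoguf/ → zuuviuvozinzoguf.
Rule 4 (final a-epenthesis): the form ends in the consonant /f/, so [a] is inserted word-finally. /zuuviuvozinzoguf/ → zuuviuvozinzogufa.

zuuviuvozinzogufa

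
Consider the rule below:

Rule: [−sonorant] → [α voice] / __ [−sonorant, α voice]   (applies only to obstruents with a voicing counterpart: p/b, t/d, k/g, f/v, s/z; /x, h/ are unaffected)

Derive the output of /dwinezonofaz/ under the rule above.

No segment of /dwinezonofaz/ meets the structural description of the rule, so the form surfaces unchanged.

dwinezonofaz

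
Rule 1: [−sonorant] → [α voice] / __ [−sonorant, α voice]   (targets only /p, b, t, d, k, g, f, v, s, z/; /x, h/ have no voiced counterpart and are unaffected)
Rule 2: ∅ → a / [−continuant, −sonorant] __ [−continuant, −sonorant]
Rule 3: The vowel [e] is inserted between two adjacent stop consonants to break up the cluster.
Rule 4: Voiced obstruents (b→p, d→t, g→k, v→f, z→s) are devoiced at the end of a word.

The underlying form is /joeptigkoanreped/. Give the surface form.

Rule 1 (regressive voicing assimilation): /g/ precedes the voiceless obstruent /k/, so it devoices to [k] by assimilation. /joeptigkoanreped/ → joeptikkoanreped.
Rule 2 (stop-cluster a-epenthesis): /p/ and /t/ form a stop–stop cluster, so [a] is inserted between them. /k/ and /k/ form a stop–stop cluster, so [a] is inserted between them. /joeptikkoanreped/ → joepatikakoanreped.
Rule 3 (stop-cluster e-epenthesis): no segment meets the environment; /joepatikakoanreped/ is unchanged.
Rule 4 (final devoicing): /d/ is a voiced obstruent in word-final position, so it devoices to [t]. /joepatikakoanreped/ → joepatikakoanrepet.

joepatikakoanrepet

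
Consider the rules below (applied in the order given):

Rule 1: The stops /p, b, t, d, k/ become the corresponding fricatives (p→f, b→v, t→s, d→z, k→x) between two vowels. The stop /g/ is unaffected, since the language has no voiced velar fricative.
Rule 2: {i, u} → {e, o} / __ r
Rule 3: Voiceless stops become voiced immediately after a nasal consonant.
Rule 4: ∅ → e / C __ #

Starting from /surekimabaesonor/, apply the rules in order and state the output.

Rule 1 (intervocalic spirantization): /k/ is a stop between vowels /e/ and /i/, so it spirantizes to the fricative [x]. /b/ is a stop between vowels /a/ and /a/, so it spirantizes to the fricative [v]. /surekimabaesonor/ → sureximavaesonor.
Rule 2 (pre-rhotic lowering): /u/ is a high vowel immediately before /r/, so it lowers to [o]. /sureximavaesonor/ → soreximavaesonor.
Rule 3 (post-nasal voicing): no segment meets the environment; /soreximavaesonor/ is unchanged.
Rule 4 (final e-epenthesis): the form ends in the consonant /r/, so [e] is inserted word-finally. /soreximavaesonor/ → soreximavaesonore.

soreximavaesonore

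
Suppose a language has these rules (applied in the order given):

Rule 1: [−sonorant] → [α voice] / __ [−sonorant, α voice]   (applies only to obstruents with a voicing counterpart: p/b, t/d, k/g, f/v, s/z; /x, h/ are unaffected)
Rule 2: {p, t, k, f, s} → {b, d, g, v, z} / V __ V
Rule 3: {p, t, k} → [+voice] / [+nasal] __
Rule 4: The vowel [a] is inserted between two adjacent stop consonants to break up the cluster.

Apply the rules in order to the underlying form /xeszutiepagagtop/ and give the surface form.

xezzudiebagakatop

Rule 1 (regressive voicing assimilation): /s/ precedes the voiced obstruent /z/, so it voices to [z] by assimilation. /g/ precedes the voiceless obstruent /t/, so it devoices to [k] by assimilation. /xeszutiepagagtop/ → xezzutiepagaktop.
Rule 2 (intervocalic voicing): /t/ is a voiceless obstruent between vowels /u/ and /i/, so it voices to [d]. /p/ is a voiceless obstruent between vowels /e/ and /a/, so it voices to [b]. /xezzutiepagaktop/ → xezzudiebagaktop.
Rule 3 (post-nasal voicing): no segment meets the environment; /xezzudiebagaktop/ is unchanged.
Rule 4 (stop-cluster a-epenthesis): /k/ and /t/ form a stop–stop cluster, so [a] is inserted between them. /xezzudiebagaktop/ → xezzudiebagakatop.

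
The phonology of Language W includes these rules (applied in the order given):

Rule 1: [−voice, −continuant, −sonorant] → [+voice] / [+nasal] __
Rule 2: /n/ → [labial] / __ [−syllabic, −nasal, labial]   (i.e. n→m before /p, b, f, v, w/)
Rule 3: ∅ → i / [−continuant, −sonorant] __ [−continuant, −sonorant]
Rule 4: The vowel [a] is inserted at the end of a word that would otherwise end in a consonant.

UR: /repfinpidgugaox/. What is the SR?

Rule 1 (post-nasal voicing): /p/ is a voiceless stop immediately after the nasal /n/, so it voices to [b]. /repfinpidgugaox/ → repfinbidgugaox.
Rule 2 (nasal place assimilation): /n/ precedes the labial consonant /b/, so it assimilates in place to [m]. /repfinbidgugaox/ → repfimbidgugaox.
Rule 3 (stop-cluster i-epenthesis): /d/ and /g/ form a stop–stop cluster, so [i] is inserted between them. /repfimbidgugaox/ → repfimbidigugaox.
Rule 4 (final a-epenthesis): the form ends in the consonant /x/, so [a] is inserted word-finally. /repfimbidigugaox/ → repfimbidigugaoxa.

repfimbidigugaoxa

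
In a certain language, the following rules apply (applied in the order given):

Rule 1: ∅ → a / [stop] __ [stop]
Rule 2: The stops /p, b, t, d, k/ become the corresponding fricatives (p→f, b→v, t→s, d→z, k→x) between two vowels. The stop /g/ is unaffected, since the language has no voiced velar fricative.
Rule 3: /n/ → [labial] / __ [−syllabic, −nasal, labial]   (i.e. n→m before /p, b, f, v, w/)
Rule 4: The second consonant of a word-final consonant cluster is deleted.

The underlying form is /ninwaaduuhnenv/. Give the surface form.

nimwaazuuhnem

Rule 1 (stop-cluster a-epenthesis): no segment meets the environment; /ninwaaduuhnenv/ is unchanged.
Rule 2 (intervocalic spirantization): /d/ is a stop between vowels /a/ and /u/, so it spirantizes to the fricative [z]. /ninwaaduuhnenv/ → ninwaazuuhnenv.
Rule 3 (nasal place assimilation): /n/ precedes the labial consonant /w/, so it assimilates in place to [m]. /n/ precedes the labial consonant /v/, so it assimilates in place to [m]. /ninwaazuuhnenv/ → nimwaazuuhnemv.
Rule 4 (final cluster simplification): /v/ is the second consonant of a word-final cluster /mv/, so it deletes. /nimwaazuuhnemv/ → nimwaazuuhnem.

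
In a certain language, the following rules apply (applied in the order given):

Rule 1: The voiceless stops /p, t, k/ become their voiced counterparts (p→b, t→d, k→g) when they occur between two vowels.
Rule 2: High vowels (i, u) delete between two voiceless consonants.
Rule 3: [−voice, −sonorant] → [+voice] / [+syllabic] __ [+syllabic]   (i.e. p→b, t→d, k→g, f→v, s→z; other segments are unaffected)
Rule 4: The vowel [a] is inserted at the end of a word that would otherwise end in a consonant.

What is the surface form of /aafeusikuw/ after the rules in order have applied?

aaveuziguwa

Rule 1 (intervocalic voicing): /k/ is a voiceless stop between vowels /i/ and /u/, so it voices to [g]. /aafeusikuw/ → aafeusiguw.
Rule 2 (high vowel syncope): no segment meets the environment; /aafeusiguw/ is unchanged.
Rule 3 (intervocalic voicing): /f/ is a voiceless obstruent between vowels /a/ and /e/, so it voices to [v]. /s/ is a voiceless obstruent between vowels /u/ and /i/, so it voices to [z]. /aafeusiguw/ → aaveuziguw.
Rule 4 (final a-epenthesis): the form ends in the consonant /w/, so [a] is inserted word-finally. /aaveuziguw/ → aaveuziguwa.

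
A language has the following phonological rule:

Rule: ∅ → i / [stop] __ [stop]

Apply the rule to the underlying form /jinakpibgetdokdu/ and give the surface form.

jinakipibigetidokidu

/k/ and /p/ form a stop–stop cluster, so [i] is inserted between them.
/b/ and /g/ form a stop–stop cluster, so [i] is inserted between them.
/t/ and /d/ form a stop–stop cluster, so [i] is inserted between them.
/k/ and /d/ form a stop–stop cluster, so [i] is inserted between them.
Surface form: [jinakipibigetidokidu].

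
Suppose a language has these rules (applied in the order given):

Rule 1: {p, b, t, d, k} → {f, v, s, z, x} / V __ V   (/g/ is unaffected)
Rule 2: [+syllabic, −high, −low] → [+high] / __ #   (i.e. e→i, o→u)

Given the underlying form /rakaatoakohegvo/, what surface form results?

Rule 1 (intervocalic spirantization): /k/ is a stop between vowels /a/ and /a/, so it spirantizes to the fricative [x]. /t/ is a stop between vowels /a/ and /o/, so it spirantizes to the fricative [s]. /k/ is a stop between vowels /a/ and /o/, so it spirantizes to the fricative [x]. /rakaatoakohegvo/ → raxaasoaxohegvo.
Rule 2 (final vowel raising): /o/ is a mid vowel in word-final position, so it raises to [u]. /raxaasoaxohegvo/ → raxaasoaxohegvu.

raxaasoaxohegvu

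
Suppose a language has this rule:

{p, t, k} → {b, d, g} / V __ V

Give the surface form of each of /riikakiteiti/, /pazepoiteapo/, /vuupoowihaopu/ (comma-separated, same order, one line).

riigagideidi, pazeboideabo, vuuboowihaobu

/riikakiteiti/: /k/ is a voiceless stop between vowels /i/ and /a/, so it voices to [g]. /k/ is a voiceless stop between vowels /a/ and /i/, so it voices to [g]. /t/ is a voiceless stop between vowels /i/ and /e/, so it voices to [d]. /t/ is a voiceless stop between vowels /i/ and /i/, so it voices to [d]. → [riigagideidi].
/pazepoiteapo/: /p/ is a voiceless stop between vowels /e/ and /o/, so it voices to [b]. /t/ is a voiceless stop between vowels /i/ and /e/, so it voices to [d]. /p/ is a voiceless stop between vowels /a/ and /o/, so it voices to [b]. → [pazeboideabo].
/vuupoowihaopu/: /p/ is a voiceless stop between vowels /u/ and /o/, so it voices to [b]. /p/ is a voiceless stop between vowels /o/ and /u/, so it voices to [b]. → [vuuboowihaobu].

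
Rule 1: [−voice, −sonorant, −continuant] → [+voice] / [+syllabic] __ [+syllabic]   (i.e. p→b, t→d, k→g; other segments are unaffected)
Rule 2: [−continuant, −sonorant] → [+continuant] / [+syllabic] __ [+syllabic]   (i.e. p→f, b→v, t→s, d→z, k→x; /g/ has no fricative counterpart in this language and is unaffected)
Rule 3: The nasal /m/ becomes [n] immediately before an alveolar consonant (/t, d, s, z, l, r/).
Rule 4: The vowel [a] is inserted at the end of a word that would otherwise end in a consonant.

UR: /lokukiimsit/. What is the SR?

logugiinsita

Rule 1 (intervocalic voicing): /k/ is a voiceless stop between vowels /o/ and /u/, so it voices to [g]. /k/ is a voiceless stop between vowels /u/ and /i/, so it voices to [g]. /lokukiimsit/ → logugiimsit.
Rule 2 (intervocalic spirantization): no segment meets the environment; /logugiimsit/ is unchanged.
Rule 3 (nasal place assimilation): /m/ precedes the alveolar consonant /s/, so it assimilates in place to [n]. /logugiimsit/ → logugiinsit.
Rule 4 (final a-epenthesis): the form ends in the consonant /t/, so [a] is inserted word-finally. /logugiinsit/ → logugiinsita.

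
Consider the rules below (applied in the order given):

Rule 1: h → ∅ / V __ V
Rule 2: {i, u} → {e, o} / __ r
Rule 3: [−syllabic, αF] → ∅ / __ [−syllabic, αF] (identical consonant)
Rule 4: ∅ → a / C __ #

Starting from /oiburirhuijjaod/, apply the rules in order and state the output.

oiborerhuijaoda

Rule 1 (intervocalic h-deletion): no segment meets the environment; /oiburirhuijjaod/ is unchanged.
Rule 2 (pre-rhotic lowering): /u/ is a high vowel immediately before /r/, so it lowers to [o]. /i/ is a high vowel immediately before /r/, so it lowers to [e]. /oiburirhuijjaod/ → oiborerhuijjaod.
Rule 3 (degemination): /jj/ is a geminate; the first /j/ deletes. /oiborerhuijjaod/ → oiborerhuijaod.
Rule 4 (final a-epenthesis): the form ends in the consonant /d/, so [a] is inserted word-finally. /oiborerhuijaod/ → oiborerhuijaoda.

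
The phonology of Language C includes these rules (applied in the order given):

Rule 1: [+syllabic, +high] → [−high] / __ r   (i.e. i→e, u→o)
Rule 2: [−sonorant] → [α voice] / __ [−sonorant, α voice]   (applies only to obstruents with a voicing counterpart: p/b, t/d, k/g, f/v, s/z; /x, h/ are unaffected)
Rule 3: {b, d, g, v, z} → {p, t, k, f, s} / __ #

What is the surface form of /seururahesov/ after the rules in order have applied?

seororahesof

Rule 1 (pre-rhotic lowering): /u/ is a high vowel immediately before /r/, so it lowers to [o]. /u/ is a high vowel immediately before /r/, so it lowers to [o]. /seururahesov/ → seororahesov.
Rule 2 (regressive voicing assimilation): no segment meets the environment; /seororahesov/ is unchanged.
Rule 3 (final devoicing): /v/ is a voiced obstruent in word-final position, so it devoices to [f]. /seororahesov/ → seororahesof.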